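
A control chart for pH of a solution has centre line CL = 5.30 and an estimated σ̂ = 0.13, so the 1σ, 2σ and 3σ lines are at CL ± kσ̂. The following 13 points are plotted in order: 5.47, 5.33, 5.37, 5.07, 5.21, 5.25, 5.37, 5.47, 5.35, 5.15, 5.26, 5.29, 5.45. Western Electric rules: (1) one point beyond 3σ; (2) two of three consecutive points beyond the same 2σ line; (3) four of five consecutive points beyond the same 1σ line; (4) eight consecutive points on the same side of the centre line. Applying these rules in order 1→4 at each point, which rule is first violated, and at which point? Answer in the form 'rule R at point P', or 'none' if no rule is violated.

none

Zone of each point (C = within 1σ̂, B = 1σ̂–2σ̂, A = 2σ̂–3σ̂, * = beyond 3σ̂; sign = side of CL): 1:+B, 2:+C, 3:+C, 4:-B, 5:-C, 6:-C, 7:+C, 8:+B, 9:+C, 10:-B, 11:-C, 12:-C, 13:+B
No rule fires across all 13 points.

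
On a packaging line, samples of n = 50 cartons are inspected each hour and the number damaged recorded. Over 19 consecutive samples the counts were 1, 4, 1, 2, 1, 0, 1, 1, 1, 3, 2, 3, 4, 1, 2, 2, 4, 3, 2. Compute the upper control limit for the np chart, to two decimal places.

p̄ = Σdᵢ / (k·n) = 38 / (19 × 50) = 0.04000
UCL = np̄ + 3·√(np̄(1−p̄)) = 2.0000 + 3 × √(2.0000×0.96000) = 2.0000 + 3 × 1.3856 = 6.1569

6.16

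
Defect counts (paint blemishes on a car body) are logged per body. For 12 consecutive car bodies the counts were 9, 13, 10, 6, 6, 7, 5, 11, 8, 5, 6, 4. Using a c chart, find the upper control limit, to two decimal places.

c̄ = (9 + 13 + 10 + 6 + 6 + 7 + 5 + 11 + 8 + 5 + 6 + 4) / 12 = 90 / 12 = 7.5000
UCL = c̄ + 3√c̄ = 7.5000 + 3 × √7.5000 = 7.5000 + 3 × 2.7386 = 15.7158

15.72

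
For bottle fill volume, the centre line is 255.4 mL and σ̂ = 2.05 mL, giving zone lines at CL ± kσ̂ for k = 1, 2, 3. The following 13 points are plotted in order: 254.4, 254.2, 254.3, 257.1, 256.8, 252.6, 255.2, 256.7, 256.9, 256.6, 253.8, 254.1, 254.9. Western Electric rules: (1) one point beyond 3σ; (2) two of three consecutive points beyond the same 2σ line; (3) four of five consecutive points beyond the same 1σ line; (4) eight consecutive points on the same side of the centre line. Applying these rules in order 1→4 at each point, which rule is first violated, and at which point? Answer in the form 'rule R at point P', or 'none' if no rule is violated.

Zone of each point (C = within 1σ̂, B = 1σ̂–2σ̂, A = 2σ̂–3σ̂, * = beyond 3σ̂; sign = side of CL): 1:-C, 2:-C, 3:-C, 4:+C, 5:+C, 6:-B, 7:-C, 8:+C, 9:+C, 10:+C, 11:-C, 12:-C, 13:-C
No rule fires across all 13 points.

none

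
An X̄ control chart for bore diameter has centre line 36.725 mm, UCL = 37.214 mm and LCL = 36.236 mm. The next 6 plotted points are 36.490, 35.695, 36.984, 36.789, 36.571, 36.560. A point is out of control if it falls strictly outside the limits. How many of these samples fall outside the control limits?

1

Compare each point to [36.236, 37.214]: sample 2 = 35.695 < LCL.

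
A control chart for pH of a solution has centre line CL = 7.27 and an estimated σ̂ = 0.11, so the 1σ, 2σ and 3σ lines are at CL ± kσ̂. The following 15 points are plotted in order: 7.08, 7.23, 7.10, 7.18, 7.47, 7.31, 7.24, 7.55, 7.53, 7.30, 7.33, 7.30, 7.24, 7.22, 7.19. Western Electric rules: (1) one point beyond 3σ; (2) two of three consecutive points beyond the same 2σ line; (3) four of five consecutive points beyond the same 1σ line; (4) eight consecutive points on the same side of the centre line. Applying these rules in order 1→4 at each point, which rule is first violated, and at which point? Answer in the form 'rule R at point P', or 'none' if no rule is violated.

rule 2 at point 9

Zone of each point (C = within 1σ̂, B = 1σ̂–2σ̂, A = 2σ̂–3σ̂, * = beyond 3σ̂; sign = side of CL): 1:-B, 2:-C, 3:-B, 4:-C, 5:+B, 6:+C, 7:-C, 8:+A, 9:+A, 10:+C, 11:+C, 12:+C, 13:-C, 14:-C, 15:-C
Rule 2 (two of three consecutive points beyond the same 2σ limit) is satisfied at point 9.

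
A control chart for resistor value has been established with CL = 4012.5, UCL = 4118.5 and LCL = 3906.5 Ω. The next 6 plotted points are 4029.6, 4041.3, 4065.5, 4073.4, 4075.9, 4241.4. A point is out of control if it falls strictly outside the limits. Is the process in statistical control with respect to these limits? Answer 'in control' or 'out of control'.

out of control

Compare each point to [3906.5, 4118.5]: sample 6 = 4241.4 > UCL.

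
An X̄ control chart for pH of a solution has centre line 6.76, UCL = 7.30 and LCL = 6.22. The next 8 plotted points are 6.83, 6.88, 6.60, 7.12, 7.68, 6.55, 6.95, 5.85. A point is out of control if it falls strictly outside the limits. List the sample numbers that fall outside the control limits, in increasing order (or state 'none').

5, 8

Compare each point to [6.22, 7.30]: sample 5 = 7.68 > UCL; sample 8 = 5.85 < LCL.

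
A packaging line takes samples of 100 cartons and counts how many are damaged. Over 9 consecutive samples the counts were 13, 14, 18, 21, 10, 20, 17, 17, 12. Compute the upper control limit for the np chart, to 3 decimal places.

p̄ = Σdᵢ / (k·n) = 142 / (9 × 100) = 0.15778
UCL = np̄ + 3·√(np̄(1−p̄)) = 15.7778 + 3 × √(15.7778×0.84222) = 15.7778 + 3 × 3.6453 = 26.7138

26.714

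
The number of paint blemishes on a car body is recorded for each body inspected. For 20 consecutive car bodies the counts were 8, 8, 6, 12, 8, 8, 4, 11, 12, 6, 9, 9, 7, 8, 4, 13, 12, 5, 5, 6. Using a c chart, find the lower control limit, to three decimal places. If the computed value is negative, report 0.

0.000

c̄ = (8 + 8 + 6 + 12 + 8 + 8 + 4 + 11 + 12 + 6 + 9 + 9 + 7 + 8 + 4 + 13 + 12 + 5 + 5 + 6) / 20 = 161 / 20 = 8.0500
LCL = c̄ − 3√c̄ = 8.0500 − 3 × 2.8373 = -0.4618 → 0 (cannot be negative)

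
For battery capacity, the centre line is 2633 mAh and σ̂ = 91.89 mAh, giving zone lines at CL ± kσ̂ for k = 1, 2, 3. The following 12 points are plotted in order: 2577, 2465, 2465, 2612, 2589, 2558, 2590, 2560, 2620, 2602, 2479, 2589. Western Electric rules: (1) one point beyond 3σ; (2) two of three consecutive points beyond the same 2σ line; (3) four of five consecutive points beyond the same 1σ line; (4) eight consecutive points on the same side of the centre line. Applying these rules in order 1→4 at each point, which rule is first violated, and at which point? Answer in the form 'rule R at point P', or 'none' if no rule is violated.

Zone of each point (C = within 1σ̂, B = 1σ̂–2σ̂, A = 2σ̂–3σ̂, * = beyond 3σ̂; sign = side of CL): 1:-C, 2:-B, 3:-B, 4:-C, 5:-C, 6:-C, 7:-C, 8:-C, 9:-C, 10:-C, 11:-B, 12:-C
Rule 4 (eight consecutive points on the same side of the centre line) is satisfied at point 8.

rule 4 at point 8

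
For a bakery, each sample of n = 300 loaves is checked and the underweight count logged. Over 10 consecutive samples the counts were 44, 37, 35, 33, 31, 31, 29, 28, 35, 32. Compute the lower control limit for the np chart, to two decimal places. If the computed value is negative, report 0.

17.13

p̄ = Σdᵢ / (k·n) = 335 / (10 × 300) = 0.11167
LCL = np̄ − 3·√(np̄(1−p̄)) = 33.5000 − 3 × 5.4552 = 17.1344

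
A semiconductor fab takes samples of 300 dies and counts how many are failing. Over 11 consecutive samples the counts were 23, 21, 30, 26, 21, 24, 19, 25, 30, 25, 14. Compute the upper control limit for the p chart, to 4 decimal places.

p̄ = Σdᵢ / (k·n) = 258 / (11 × 300) = 0.07818
UCL = p̄ + 3·√(p̄(1−p̄)/n) = 0.07818 + 3 × √(0.07818×0.92182/300) = 0.07818 + 3 × 0.01550 = 0.12468

0.1247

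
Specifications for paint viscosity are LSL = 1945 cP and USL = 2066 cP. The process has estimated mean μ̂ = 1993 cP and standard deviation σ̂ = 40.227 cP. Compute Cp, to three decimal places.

0.501

Cp = (USL − LSL) / (6σ̂) = (2066 − 1945) / (6 × 40.227) = 121.0000 / 241.3620 = 0.5013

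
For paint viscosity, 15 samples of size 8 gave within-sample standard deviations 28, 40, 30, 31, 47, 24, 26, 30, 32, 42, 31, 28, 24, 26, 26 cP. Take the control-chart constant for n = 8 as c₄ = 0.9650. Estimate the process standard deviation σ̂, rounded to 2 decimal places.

32.12

s̄ = (28 + 40 + 30 + 31 + 47 + 24 + 26 + 30 + 32 + 42 + 31 + 28 + 24 + 26 + 26) / 15 = 31.0000
σ̂ = s̄ / c₄ = 31.0000 / 0.9650 = 32.1244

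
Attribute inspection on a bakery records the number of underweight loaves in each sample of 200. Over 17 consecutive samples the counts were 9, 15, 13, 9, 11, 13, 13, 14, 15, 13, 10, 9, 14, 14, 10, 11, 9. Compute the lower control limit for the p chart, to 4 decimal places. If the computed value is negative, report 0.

p̄ = Σdᵢ / (k·n) = 202 / (17 × 200) = 0.05941
LCL = p̄ − 3·√(p̄(1−p̄)/n) = 0.05941 − 3 × 0.01672 = 0.00927

0.0093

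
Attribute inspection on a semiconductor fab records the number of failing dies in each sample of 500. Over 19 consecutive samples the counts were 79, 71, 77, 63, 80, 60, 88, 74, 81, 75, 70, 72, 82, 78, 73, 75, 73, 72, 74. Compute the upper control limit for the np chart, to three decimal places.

p̄ = Σdᵢ / (k·n) = 1417 / (19 × 500) = 0.14916
UCL = np̄ + 3·√(np̄(1−p̄)) = 74.5789 + 3 × √(74.5789×0.85084) = 74.5789 + 3 × 7.9659 = 98.4765

98.477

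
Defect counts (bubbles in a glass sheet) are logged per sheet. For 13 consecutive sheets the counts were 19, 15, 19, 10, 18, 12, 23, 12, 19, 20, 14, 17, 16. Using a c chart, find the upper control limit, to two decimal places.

28.63

c̄ = (19 + 15 + 19 + 10 + 18 + 12 + 23 + 12 + 19 + 20 + 14 + 17 + 16) / 13 = 214 / 13 = 16.4615
UCL = c̄ + 3√c̄ = 16.4615 + 3 × √16.4615 = 16.4615 + 3 × 4.0573 = 28.6334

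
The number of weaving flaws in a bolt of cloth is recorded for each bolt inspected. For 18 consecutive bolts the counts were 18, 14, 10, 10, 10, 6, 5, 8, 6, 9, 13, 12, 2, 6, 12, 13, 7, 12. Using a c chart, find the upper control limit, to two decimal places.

c̄ = (18 + 14 + 10 + 10 + 10 + 6 + 5 + 8 + 6 + 9 + 13 + 12 + 2 + 6 + 12 + 13 + 7 + 12) / 18 = 173 / 18 = 9.6111
UCL = c̄ + 3√c̄ = 9.6111 + 3 × √9.6111 = 9.6111 + 3 × 3.1002 = 18.9116

18.91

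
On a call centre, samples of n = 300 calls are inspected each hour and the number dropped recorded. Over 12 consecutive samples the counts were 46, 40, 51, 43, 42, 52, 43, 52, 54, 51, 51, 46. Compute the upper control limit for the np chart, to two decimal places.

p̄ = Σdᵢ / (k·n) = 571 / (12 × 300) = 0.15861
UCL = np̄ + 3·√(np̄(1−p̄)) = 47.5833 + 3 × √(47.5833×0.84139) = 47.5833 + 3 × 6.3274 = 66.5656

66.57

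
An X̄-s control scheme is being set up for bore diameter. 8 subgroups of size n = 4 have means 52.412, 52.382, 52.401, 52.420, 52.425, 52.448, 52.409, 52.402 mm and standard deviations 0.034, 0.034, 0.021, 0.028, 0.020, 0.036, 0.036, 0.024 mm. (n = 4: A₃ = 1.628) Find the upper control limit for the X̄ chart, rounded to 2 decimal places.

X̄̄ = (52.412 + 52.382 + 52.401 + 52.420 + 52.425 + 52.448 + 52.409 + 52.402) / 8 = 52.4124
s̄ = (0.034 + 0.034 + 0.021 + 0.028 + 0.020 + 0.036 + 0.036 + 0.024) / 8 = 0.0291
UCL = X̄̄ + A₃·s̄ = 52.4124 + 1.628 × 0.0291 = 52.4598

52.46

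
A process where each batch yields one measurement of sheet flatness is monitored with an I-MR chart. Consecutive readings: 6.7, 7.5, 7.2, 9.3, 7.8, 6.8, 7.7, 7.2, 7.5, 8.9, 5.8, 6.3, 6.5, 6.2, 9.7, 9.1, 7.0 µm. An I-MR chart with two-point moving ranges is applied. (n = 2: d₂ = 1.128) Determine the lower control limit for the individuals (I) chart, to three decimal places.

X̄ = (6.7 + 7.5 + 7.2 + 9.3 + 7.8 + 6.8 + 7.7 + 7.2 + 7.5 + 8.9 + 5.8 + 6.3 + 6.5 + 6.2 + 9.7 + 9.1 + 7.0) / 17 = 7.4824
Moving ranges: 0.8, 0.3, 2.1, 1.5, 1.0, 0.9, 0.5, 0.3, 1.4, 3.1, 0.5, 0.2, 0.3, 3.5, 0.6, 2.1; M̄R̄ = 19.1000 / 16 = 1.1938
LCL = X̄ − 3·M̄R̄/d₂ = 7.4824 − 3 × 1.1938 / 1.128 = 4.3075

4.307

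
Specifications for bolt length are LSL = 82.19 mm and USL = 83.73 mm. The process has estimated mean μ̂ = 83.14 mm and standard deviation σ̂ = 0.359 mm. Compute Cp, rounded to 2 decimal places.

Cp = (USL − LSL) / (6σ̂) = (83.73 − 82.19) / (6 × 0.359) = 1.5400 / 2.1540 = 0.7149

0.71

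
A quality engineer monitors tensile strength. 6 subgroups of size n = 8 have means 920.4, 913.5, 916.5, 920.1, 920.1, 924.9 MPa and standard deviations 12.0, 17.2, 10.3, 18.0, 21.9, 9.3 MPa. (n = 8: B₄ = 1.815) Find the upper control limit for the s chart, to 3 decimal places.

s̄ = (12.0 + 17.2 + 10.3 + 18.0 + 21.9 + 9.3) / 6 = 14.7833
UCL_s = B₄·s̄ = 1.815 × 14.7833 = 26.8317

26.832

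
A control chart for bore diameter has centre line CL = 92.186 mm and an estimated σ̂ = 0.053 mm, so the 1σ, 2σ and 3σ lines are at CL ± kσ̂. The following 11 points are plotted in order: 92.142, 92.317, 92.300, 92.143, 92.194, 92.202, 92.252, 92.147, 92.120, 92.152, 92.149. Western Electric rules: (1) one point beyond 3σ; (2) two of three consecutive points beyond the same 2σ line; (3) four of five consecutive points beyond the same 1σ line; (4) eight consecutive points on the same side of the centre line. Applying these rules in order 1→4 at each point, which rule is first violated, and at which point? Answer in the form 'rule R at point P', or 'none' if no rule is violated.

rule 2 at point 3

Zone of each point (C = within 1σ̂, B = 1σ̂–2σ̂, A = 2σ̂–3σ̂, * = beyond 3σ̂; sign = side of CL): 1:-C, 2:+A, 3:+A, 4:-C, 5:+C, 6:+C, 7:+B, 8:-C, 9:-B, 10:-C, 11:-C
Rule 2 (two of three consecutive points beyond the same 2σ limit) is satisfied at point 3.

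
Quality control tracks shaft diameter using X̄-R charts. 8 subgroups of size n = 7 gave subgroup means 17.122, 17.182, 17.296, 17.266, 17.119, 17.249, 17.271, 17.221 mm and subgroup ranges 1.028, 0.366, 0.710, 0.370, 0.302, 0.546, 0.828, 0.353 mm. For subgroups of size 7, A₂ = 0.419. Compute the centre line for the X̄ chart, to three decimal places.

X̄̄ = (17.122 + 17.182 + 17.296 + 17.266 + 17.119 + 17.249 + 17.271 + 17.221) / 8 = 137.7260 / 8 = 17.2157
CL = X̄̄ = 17.2157

17.216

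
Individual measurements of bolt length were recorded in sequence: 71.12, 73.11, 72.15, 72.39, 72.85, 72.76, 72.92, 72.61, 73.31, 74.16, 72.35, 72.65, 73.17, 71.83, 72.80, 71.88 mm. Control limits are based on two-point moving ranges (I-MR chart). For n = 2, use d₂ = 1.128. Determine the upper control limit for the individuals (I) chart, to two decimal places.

74.69

X̄ = (71.12 + 73.11 + 72.15 + 72.39 + 72.85 + 72.76 + 72.92 + 72.61 + 73.31 + 74.16 + 72.35 + 72.65 + 73.17 + 71.83 + 72.80 + 71.88) / 16 = 72.6287
Moving ranges: 1.99, 0.96, 0.24, 0.46, 0.09, 0.16, 0.31, 0.70, 0.85, 1.81, 0.30, 0.52, 1.34, 0.97, 0.92; M̄R̄ = 11.6200 / 15 = 0.7747
UCL = X̄ + 3·M̄R̄/d₂ = 72.6287 + 3 × 0.7747 / 1.128 = 74.6890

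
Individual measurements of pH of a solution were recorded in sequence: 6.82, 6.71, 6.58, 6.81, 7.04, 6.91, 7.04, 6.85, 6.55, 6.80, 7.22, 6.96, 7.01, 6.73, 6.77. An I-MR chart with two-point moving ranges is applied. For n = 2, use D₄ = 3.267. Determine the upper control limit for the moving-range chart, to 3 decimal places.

Moving ranges: 0.11, 0.13, 0.23, 0.23, 0.13, 0.13, 0.19, 0.30, 0.25, 0.42, 0.26, 0.05, 0.28, 0.04; M̄R̄ = 2.7500 / 14 = 0.1964
UCL_MR = D₄·M̄R̄ = 3.267 × 0.1964 = 0.6417

0.642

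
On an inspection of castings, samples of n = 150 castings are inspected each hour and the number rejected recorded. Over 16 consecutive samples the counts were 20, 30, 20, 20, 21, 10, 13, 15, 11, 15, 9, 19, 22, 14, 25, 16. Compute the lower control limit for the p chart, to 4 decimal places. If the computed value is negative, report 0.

p̄ = Σdᵢ / (k·n) = 280 / (16 × 150) = 0.11667
LCL = p̄ − 3·√(p̄(1−p̄)/n) = 0.11667 − 3 × 0.02621 = 0.03803

0.0380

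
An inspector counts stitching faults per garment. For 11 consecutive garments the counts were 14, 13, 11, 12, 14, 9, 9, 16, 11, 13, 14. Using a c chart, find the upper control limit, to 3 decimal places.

22.912

c̄ = (14 + 13 + 11 + 12 + 14 + 9 + 9 + 16 + 11 + 13 + 14) / 11 = 136 / 11 = 12.3636
UCL = c̄ + 3√c̄ = 12.3636 + 3 × √12.3636 = 12.3636 + 3 × 3.5162 = 22.9122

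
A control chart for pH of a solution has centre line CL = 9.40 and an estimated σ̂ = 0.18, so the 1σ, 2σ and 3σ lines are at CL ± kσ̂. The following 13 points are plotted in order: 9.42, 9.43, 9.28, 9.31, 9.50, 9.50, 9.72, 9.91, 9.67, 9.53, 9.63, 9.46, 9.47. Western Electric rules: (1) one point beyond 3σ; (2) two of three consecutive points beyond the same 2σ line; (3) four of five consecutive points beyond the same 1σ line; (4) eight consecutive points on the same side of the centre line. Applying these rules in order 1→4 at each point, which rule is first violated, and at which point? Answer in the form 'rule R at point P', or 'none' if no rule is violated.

rule 3 at point 11

Zone of each point (C = within 1σ̂, B = 1σ̂–2σ̂, A = 2σ̂–3σ̂, * = beyond 3σ̂; sign = side of CL): 1:+C, 2:+C, 3:-C, 4:-C, 5:+C, 6:+C, 7:+B, 8:+A, 9:+B, 10:+C, 11:+B, 12:+C, 13:+C
Rule 3 (four of five consecutive points beyond the same 1σ limit) is satisfied at point 11.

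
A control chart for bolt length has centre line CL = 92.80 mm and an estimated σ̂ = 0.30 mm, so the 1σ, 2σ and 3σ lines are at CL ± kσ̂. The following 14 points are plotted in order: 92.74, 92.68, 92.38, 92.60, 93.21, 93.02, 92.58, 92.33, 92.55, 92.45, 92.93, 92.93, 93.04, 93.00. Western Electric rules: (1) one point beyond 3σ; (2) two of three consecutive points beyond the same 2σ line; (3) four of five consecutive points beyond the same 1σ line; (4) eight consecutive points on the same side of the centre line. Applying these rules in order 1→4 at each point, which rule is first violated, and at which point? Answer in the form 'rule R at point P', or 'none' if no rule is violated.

Zone of each point (C = within 1σ̂, B = 1σ̂–2σ̂, A = 2σ̂–3σ̂, * = beyond 3σ̂; sign = side of CL): 1:-C, 2:-C, 3:-B, 4:-C, 5:+B, 6:+C, 7:-C, 8:-B, 9:-C, 10:-B, 11:+C, 12:+C, 13:+C, 14:+C
No rule fires across all 14 points.

none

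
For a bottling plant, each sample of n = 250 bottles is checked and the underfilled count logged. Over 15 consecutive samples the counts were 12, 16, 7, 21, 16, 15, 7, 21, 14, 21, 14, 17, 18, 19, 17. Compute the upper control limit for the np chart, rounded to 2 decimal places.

p̄ = Σdᵢ / (k·n) = 235 / (15 × 250) = 0.06267
UCL = np̄ + 3·√(np̄(1−p̄)) = 15.6667 + 3 × √(15.6667×0.93733) = 15.6667 + 3 × 3.8321 = 27.1629

27.16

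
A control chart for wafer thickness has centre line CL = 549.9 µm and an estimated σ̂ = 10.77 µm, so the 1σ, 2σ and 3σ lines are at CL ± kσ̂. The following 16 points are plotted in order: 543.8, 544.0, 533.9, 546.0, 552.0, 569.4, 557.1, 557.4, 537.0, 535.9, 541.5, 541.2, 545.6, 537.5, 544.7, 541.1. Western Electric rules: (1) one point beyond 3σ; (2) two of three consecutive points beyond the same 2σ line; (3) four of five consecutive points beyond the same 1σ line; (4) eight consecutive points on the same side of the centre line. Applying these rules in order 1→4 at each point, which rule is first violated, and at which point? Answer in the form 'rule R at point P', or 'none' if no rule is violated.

Zone of each point (C = within 1σ̂, B = 1σ̂–2σ̂, A = 2σ̂–3σ̂, * = beyond 3σ̂; sign = side of CL): 1:-C, 2:-C, 3:-B, 4:-C, 5:+C, 6:+B, 7:+C, 8:+C, 9:-B, 10:-B, 11:-C, 12:-C, 13:-C, 14:-B, 15:-C, 16:-C
Rule 4 (eight consecutive points on the same side of the centre line) is satisfied at point 16.

rule 4 at point 16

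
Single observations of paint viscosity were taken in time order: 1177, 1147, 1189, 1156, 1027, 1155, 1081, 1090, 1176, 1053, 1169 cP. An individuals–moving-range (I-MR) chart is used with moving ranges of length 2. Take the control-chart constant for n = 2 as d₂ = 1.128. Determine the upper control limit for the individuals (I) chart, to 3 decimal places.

1333.878

X̄ = (1177 + 1147 + 1189 + 1156 + 1027 + 1155 + 1081 + 1090 + 1176 + 1053 + 1169) / 11 = 1129.0909
Moving ranges: 30, 42, 33, 129, 128, 74, 9, 86, 123, 116; M̄R̄ = 770.0000 / 10 = 77.0000
UCL = X̄ + 3·M̄R̄/d₂ = 1129.0909 + 3 × 77.0000 / 1.128 = 1333.8781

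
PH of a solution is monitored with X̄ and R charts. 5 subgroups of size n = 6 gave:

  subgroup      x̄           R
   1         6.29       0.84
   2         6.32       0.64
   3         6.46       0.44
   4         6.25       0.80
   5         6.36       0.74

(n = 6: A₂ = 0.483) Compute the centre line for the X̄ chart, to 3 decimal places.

X̄̄ = (6.29 + 6.32 + 6.46 + 6.25 + 6.36) / 5 = 31.6800 / 5 = 6.3360
CL = X̄̄ = 6.3360

6.336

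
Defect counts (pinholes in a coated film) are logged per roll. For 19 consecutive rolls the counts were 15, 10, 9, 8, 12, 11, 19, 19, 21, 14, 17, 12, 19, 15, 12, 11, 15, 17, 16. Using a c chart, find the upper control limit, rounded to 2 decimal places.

25.67

c̄ = (15 + 10 + 9 + 8 + 12 + 11 + 19 + 19 + 21 + 14 + 17 + 12 + 19 + 15 + 12 + 11 + 15 + 17 + 16) / 19 = 272 / 19 = 14.3158
UCL = c̄ + 3√c̄ = 14.3158 + 3 × √14.3158 = 14.3158 + 3 × 3.7836 = 25.6667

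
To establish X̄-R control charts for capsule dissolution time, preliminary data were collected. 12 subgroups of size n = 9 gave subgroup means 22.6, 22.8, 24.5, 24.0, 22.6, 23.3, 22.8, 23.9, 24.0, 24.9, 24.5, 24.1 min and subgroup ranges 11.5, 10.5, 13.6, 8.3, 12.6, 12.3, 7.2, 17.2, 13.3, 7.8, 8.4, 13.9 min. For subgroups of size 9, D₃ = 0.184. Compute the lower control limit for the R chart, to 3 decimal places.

R̄ = (11.5 + 10.5 + 13.6 + 8.3 + 12.6 + 12.3 + 7.2 + 17.2 + 13.3 + 7.8 + 8.4 + 13.9) / 12 = 136.6000 / 12 = 11.3833
LCL_R = D₃·R̄ = 0.184 × 11.3833 = 2.0945

2.095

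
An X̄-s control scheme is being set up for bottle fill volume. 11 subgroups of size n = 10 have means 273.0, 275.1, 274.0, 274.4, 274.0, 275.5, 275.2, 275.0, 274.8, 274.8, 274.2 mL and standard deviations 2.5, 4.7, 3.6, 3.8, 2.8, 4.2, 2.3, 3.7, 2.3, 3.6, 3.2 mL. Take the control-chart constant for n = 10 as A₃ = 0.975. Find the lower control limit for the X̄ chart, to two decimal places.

271.29

X̄̄ = (273.0 + 275.1 + 274.0 + 274.4 + 274.0 + 275.5 + 275.2 + 275.0 + 274.8 + 274.8 + 274.2) / 11 = 274.5455
s̄ = (2.5 + 4.7 + 3.6 + 3.8 + 2.8 + 4.2 + 2.3 + 3.7 + 2.3 + 3.6 + 3.2) / 11 = 3.3364
LCL = X̄̄ − A₃·s̄ = 274.5455 − 0.975 × 3.3364 = 271.2925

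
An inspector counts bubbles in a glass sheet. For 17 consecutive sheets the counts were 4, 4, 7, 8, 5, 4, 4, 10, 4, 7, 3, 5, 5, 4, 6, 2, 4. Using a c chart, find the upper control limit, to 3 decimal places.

11.806

c̄ = (4 + 4 + 7 + 8 + 5 + 4 + 4 + 10 + 4 + 7 + 3 + 5 + 5 + 4 + 6 + 2 + 4) / 17 = 86 / 17 = 5.0588
UCL = c̄ + 3√c̄ = 5.0588 + 3 × √5.0588 = 5.0588 + 3 × 2.2492 = 11.8064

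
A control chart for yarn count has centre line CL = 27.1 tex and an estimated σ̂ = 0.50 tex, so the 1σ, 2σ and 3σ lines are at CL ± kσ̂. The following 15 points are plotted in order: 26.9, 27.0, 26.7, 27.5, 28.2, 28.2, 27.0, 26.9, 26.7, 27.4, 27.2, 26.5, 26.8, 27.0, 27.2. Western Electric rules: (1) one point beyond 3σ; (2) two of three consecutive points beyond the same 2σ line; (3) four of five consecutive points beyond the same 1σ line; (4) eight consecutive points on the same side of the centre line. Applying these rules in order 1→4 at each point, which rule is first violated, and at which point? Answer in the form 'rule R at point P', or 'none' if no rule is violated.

Zone of each point (C = within 1σ̂, B = 1σ̂–2σ̂, A = 2σ̂–3σ̂, * = beyond 3σ̂; sign = side of CL): 1:-C, 2:-C, 3:-C, 4:+C, 5:+A, 6:+A, 7:-C, 8:-C, 9:-C, 10:+C, 11:+C, 12:-B, 13:-C, 14:-C, 15:+C
Rule 2 (two of three consecutive points beyond the same 2σ limit) is satisfied at point 6.

rule 2 at point 6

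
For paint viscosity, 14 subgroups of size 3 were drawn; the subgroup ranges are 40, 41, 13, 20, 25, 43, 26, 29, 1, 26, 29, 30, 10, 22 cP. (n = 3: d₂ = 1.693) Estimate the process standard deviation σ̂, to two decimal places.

14.98

R̄ = (40 + 41 + 13 + 20 + 25 + 43 + 26 + 29 + 1 + 26 + 29 + 30 + 10 + 22) / 14 = 25.3571
σ̂ = R̄ / d₂ = 25.3571 / 1.693 = 14.9776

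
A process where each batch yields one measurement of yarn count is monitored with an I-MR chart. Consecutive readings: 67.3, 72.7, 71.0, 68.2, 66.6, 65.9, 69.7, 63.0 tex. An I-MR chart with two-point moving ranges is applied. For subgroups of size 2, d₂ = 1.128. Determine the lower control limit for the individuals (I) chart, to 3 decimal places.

X̄ = (67.3 + 72.7 + 71.0 + 68.2 + 66.6 + 65.9 + 69.7 + 63.0) / 8 = 68.0500
Moving ranges: 5.4, 1.7, 2.8, 1.6, 0.7, 3.8, 6.7; M̄R̄ = 22.7000 / 7 = 3.2429
LCL = X̄ − 3·M̄R̄/d₂ = 68.0500 − 3 × 3.2429 / 1.128 = 59.4254

59.425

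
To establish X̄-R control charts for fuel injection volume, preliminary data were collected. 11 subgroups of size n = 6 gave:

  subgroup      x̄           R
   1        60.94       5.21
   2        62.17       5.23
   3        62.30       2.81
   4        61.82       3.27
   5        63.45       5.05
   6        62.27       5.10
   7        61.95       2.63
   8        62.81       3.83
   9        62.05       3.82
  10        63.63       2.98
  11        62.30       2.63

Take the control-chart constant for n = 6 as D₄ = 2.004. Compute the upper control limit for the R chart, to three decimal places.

7.754

R̄ = (5.21 + 5.23 + 2.81 + 3.27 + 5.05 + 5.10 + 2.63 + 3.83 + 3.82 + 2.98 + 2.63) / 11 = 42.5600 / 11 = 3.8691
UCL_R = D₄·R̄ = 2.004 × 3.8691 = 7.7537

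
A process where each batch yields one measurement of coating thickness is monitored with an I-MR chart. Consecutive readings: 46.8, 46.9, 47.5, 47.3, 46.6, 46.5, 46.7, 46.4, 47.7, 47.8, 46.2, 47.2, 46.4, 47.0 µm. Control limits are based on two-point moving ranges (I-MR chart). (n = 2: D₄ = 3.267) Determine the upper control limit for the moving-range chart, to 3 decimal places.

1.910

Moving ranges: 0.1, 0.6, 0.2, 0.7, 0.1, 0.2, 0.3, 1.3, 0.1, 1.6, 1.0, 0.8, 0.6; M̄R̄ = 7.6000 / 13 = 0.5846
UCL_MR = D₄·M̄R̄ = 3.267 × 0.5846 = 1.9099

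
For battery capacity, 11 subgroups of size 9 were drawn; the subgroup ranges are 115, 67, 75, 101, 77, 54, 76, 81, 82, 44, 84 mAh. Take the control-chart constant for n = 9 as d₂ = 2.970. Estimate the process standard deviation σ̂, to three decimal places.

26.201

R̄ = (115 + 67 + 75 + 101 + 77 + 54 + 76 + 81 + 82 + 44 + 84) / 11 = 77.8182
σ̂ = R̄ / d₂ = 77.8182 / 2.970 = 26.2014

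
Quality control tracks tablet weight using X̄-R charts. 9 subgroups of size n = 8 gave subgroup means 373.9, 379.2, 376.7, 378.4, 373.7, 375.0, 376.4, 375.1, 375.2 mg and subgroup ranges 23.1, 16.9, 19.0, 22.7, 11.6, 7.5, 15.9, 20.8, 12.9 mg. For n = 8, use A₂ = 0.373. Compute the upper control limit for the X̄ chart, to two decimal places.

X̄̄ = (373.9 + 379.2 + 376.7 + 378.4 + 373.7 + 375.0 + 376.4 + 375.1 + 375.2) / 9 = 3383.6000 / 9 = 375.9556
R̄ = (23.1 + 16.9 + 19.0 + 22.7 + 11.6 + 7.5 + 15.9 + 20.8 + 12.9) / 9 = 150.4000 / 9 = 16.7111
UCL = X̄̄ + A₂·R̄ = 375.9556 + 0.373 × 16.7111 = 382.1888

382.19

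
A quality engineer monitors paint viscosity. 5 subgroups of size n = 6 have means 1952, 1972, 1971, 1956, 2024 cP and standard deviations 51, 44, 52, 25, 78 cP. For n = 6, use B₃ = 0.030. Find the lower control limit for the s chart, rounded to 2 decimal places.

s̄ = (51 + 44 + 52 + 25 + 78) / 5 = 50.0000
LCL_s = B₃·s̄ = 0.030 × 50.0000 = 1.5000

1.50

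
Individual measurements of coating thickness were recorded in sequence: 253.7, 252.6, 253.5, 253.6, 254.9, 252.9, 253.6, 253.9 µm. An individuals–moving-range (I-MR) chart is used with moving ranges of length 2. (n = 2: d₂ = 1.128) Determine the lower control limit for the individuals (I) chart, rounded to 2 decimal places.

251.16

X̄ = (253.7 + 252.6 + 253.5 + 253.6 + 254.9 + 252.9 + 253.6 + 253.9) / 8 = 253.5875
Moving ranges: 1.1, 0.9, 0.1, 1.3, 2.0, 0.7, 0.3; M̄R̄ = 6.4000 / 7 = 0.9143
LCL = X̄ − 3·M̄R̄/d₂ = 253.5875 − 3 × 0.9143 / 1.128 = 251.1559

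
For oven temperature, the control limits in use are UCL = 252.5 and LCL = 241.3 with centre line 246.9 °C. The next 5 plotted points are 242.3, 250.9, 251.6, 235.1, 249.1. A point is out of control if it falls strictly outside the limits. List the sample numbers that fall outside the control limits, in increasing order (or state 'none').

4

Compare each point to [241.3, 252.5]: sample 4 = 235.1 < LCL.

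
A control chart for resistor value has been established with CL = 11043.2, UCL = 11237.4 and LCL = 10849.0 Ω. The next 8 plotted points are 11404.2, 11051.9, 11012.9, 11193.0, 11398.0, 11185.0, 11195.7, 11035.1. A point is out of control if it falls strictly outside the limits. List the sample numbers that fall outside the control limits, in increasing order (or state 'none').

1, 5

Compare each point to [10849.0, 11237.4]: sample 1 = 11404.2 > UCL; sample 5 = 11398.0 > UCL.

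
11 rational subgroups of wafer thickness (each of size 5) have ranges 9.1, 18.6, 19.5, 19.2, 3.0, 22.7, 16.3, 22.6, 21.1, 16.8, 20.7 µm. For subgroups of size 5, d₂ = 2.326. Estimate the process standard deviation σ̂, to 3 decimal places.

7.410

R̄ = (9.1 + 18.6 + 19.5 + 19.2 + 3.0 + 22.7 + 16.3 + 22.6 + 21.1 + 16.8 + 20.7) / 11 = 17.2364
σ̂ = R̄ / d₂ = 17.2364 / 2.326 = 7.4103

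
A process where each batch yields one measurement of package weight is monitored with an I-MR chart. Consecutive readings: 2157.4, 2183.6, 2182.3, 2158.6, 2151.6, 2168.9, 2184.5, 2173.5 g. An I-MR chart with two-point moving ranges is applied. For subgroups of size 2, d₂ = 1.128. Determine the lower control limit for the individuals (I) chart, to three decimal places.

X̄ = (2157.4 + 2183.6 + 2182.3 + 2158.6 + 2151.6 + 2168.9 + 2184.5 + 2173.5) / 8 = 2170.0500
Moving ranges: 26.2, 1.3, 23.7, 7.0, 17.3, 15.6, 11.0; M̄R̄ = 102.1000 / 7 = 14.5857
LCL = X̄ − 3·M̄R̄/d₂ = 2170.0500 − 3 × 14.5857 / 1.128 = 2131.2582

2131.258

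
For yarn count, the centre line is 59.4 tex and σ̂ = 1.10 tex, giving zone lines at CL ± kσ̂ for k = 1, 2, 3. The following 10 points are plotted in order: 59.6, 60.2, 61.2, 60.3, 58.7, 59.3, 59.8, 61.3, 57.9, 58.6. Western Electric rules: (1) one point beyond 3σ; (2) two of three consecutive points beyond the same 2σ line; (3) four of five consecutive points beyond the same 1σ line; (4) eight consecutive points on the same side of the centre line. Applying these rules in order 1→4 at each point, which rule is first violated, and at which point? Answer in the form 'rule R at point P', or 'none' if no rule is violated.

Zone of each point (C = within 1σ̂, B = 1σ̂–2σ̂, A = 2σ̂–3σ̂, * = beyond 3σ̂; sign = side of CL): 1:+C, 2:+C, 3:+B, 4:+C, 5:-C, 6:-C, 7:+C, 8:+B, 9:-B, 10:-C
No rule fires across all 10 points.

none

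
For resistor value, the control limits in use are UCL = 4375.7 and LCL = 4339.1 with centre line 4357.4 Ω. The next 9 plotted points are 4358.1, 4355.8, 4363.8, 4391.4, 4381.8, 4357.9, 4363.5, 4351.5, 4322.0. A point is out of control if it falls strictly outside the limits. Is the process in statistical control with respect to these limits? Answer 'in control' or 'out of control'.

Compare each point to [4339.1, 4375.7]: sample 4 = 4391.4 > UCL; sample 5 = 4381.8 > UCL; sample 9 = 4322.0 < LCL.

out of control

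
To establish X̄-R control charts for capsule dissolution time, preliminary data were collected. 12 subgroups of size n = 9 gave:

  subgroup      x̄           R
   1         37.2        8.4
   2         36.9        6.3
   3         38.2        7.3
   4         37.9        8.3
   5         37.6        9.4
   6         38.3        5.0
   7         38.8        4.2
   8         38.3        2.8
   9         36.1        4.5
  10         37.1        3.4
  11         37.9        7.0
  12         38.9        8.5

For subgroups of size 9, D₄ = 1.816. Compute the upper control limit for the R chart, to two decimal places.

11.37

R̄ = (8.4 + 6.3 + 7.3 + 8.3 + 9.4 + 5.0 + 4.2 + 2.8 + 4.5 + 3.4 + 7.0 + 8.5) / 12 = 75.1000 / 12 = 6.2583
UCL_R = D₄·R̄ = 1.816 × 6.2583 = 11.3651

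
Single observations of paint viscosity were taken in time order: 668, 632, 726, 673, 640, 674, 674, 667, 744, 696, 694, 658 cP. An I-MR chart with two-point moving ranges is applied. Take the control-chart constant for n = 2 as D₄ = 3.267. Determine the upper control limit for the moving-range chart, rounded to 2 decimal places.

124.74

Moving ranges: 36, 94, 53, 33, 34, 0, 7, 77, 48, 2, 36; M̄R̄ = 420.0000 / 11 = 38.1818
UCL_MR = D₄·M̄R̄ = 3.267 × 38.1818 = 124.7400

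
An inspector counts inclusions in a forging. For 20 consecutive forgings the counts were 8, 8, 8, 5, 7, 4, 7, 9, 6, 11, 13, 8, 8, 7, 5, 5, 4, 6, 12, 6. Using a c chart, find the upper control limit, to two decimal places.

15.48

c̄ = (8 + 8 + 8 + 5 + 7 + 4 + 7 + 9 + 6 + 11 + 13 + 8 + 8 + 7 + 5 + 5 + 4 + 6 + 12 + 6) / 20 = 147 / 20 = 7.3500
UCL = c̄ + 3√c̄ = 7.3500 + 3 × √7.3500 = 7.3500 + 3 × 2.7111 = 15.4833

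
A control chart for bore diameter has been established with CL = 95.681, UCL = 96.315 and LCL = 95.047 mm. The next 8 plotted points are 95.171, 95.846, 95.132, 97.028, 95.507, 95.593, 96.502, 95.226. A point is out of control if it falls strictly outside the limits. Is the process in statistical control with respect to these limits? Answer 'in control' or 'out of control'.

out of control

Compare each point to [95.047, 96.315]: sample 4 = 97.028 > UCL; sample 7 = 96.502 > UCL.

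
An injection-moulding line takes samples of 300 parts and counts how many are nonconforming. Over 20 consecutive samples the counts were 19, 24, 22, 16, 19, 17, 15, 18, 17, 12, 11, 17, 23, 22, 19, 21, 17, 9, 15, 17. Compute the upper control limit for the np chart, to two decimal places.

29.68

p̄ = Σdᵢ / (k·n) = 350 / (20 × 300) = 0.05833
UCL = np̄ + 3·√(np̄(1−p̄)) = 17.5000 + 3 × √(17.5000×0.94167) = 17.5000 + 3 × 4.0595 = 29.6784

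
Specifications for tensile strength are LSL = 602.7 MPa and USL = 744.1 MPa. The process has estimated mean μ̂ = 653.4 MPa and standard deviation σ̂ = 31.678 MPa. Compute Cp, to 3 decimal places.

Cp = (USL − LSL) / (6σ̂) = (744.1 − 602.7) / (6 × 31.678) = 141.4000 / 190.0680 = 0.7439

0.744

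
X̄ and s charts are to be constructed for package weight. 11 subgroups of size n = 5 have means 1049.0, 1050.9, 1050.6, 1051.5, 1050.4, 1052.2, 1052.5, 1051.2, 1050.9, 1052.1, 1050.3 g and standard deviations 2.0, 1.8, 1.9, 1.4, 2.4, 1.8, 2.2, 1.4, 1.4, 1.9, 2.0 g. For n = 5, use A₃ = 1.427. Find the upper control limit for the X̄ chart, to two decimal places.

1053.68

X̄̄ = (1049.0 + 1050.9 + 1050.6 + 1051.5 + 1050.4 + 1052.2 + 1052.5 + 1051.2 + 1050.9 + 1052.1 + 1050.3) / 11 = 1051.0545
s̄ = (2.0 + 1.8 + 1.9 + 1.4 + 2.4 + 1.8 + 2.2 + 1.4 + 1.4 + 1.9 + 2.0) / 11 = 1.8364
UCL = X̄̄ + A₃·s̄ = 1051.0545 + 1.427 × 1.8364 = 1053.6750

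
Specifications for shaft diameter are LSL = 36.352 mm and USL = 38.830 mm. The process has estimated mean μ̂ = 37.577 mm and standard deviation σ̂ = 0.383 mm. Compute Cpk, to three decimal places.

Cpu = (USL − μ̂) / (3σ̂) = (38.830 − 37.577) / (3 × 0.383) = 1.0905; Cpl = (μ̂ − LSL) / (3σ̂) = (37.577 − 36.352) / (3 × 0.383) = 1.0661; Cpk = min(Cpu, Cpl) = 1.0661

1.066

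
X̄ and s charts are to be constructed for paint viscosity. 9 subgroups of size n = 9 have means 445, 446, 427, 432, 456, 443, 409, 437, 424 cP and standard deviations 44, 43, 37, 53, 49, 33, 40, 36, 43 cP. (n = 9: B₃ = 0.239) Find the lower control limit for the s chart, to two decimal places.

s̄ = (44 + 43 + 37 + 53 + 49 + 33 + 40 + 36 + 43) / 9 = 42.0000
LCL_s = B₃·s̄ = 0.239 × 42.0000 = 10.0380

10.04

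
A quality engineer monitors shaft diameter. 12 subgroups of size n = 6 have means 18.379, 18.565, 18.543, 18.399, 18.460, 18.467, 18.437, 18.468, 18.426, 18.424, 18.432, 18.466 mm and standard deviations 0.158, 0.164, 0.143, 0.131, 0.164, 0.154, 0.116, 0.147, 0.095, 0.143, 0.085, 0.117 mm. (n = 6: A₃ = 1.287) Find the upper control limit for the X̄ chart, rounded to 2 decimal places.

X̄̄ = (18.379 + 18.565 + 18.543 + 18.399 + 18.460 + 18.467 + 18.437 + 18.468 + 18.426 + 18.424 + 18.432 + 18.466) / 12 = 18.4555
s̄ = (0.158 + 0.164 + 0.143 + 0.131 + 0.164 + 0.154 + 0.116 + 0.147 + 0.095 + 0.143 + 0.085 + 0.117) / 12 = 0.1348
UCL = X̄̄ + A₃·s̄ = 18.4555 + 1.287 × 0.1348 = 18.6289

18.63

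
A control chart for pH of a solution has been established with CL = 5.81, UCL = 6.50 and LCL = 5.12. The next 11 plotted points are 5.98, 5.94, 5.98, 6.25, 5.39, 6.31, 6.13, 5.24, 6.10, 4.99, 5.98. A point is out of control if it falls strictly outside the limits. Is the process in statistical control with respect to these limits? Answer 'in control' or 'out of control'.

out of control

Compare each point to [5.12, 6.50]: sample 10 = 4.99 < LCL.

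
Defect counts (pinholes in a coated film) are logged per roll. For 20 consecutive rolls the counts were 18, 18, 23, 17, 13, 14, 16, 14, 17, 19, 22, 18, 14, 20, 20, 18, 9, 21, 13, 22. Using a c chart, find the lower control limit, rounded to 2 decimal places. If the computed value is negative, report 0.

c̄ = (18 + 18 + 23 + 17 + 13 + 14 + 16 + 14 + 17 + 19 + 22 + 18 + 14 + 20 + 20 + 18 + 9 + 21 + 13 + 22) / 20 = 346 / 20 = 17.3000
LCL = c̄ − 3√c̄ = 17.3000 − 3 × 4.1593 = 4.8220

4.82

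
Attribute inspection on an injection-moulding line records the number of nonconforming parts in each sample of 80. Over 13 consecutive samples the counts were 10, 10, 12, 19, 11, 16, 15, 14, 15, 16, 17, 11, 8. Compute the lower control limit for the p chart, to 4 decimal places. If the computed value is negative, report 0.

p̄ = Σdᵢ / (k·n) = 174 / (13 × 80) = 0.16731
LCL = p̄ − 3·√(p̄(1−p̄)/n) = 0.16731 − 3 × 0.04173 = 0.04212

0.0421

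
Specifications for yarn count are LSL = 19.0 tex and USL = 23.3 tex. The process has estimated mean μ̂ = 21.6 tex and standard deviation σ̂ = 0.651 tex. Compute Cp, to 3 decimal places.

Cp = (USL − LSL) / (6σ̂) = (23.3 − 19.0) / (6 × 0.651) = 4.3000 / 3.9060 = 1.1009

1.101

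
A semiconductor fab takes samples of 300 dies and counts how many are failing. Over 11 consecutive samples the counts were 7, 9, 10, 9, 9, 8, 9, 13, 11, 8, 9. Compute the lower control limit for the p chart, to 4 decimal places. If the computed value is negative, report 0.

p̄ = Σdᵢ / (k·n) = 102 / (11 × 300) = 0.03091
LCL = p̄ − 3·√(p̄(1−p̄)/n) = 0.03091 − 3 × 0.00999 = 0.00093

0.0009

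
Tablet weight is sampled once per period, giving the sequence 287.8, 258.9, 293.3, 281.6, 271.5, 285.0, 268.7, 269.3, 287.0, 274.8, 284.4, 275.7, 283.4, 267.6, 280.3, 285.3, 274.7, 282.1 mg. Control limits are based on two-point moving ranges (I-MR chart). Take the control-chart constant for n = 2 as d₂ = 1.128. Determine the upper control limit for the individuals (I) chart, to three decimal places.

313.283

X̄ = (287.8 + 258.9 + 293.3 + 281.6 + 271.5 + 285.0 + 268.7 + 269.3 + 287.0 + 274.8 + 284.4 + 275.7 + 283.4 + 267.6 + 280.3 + 285.3 + 274.7 + 282.1) / 18 = 278.4111
Moving ranges: 28.9, 34.4, 11.7, 10.1, 13.5, 16.3, 0.6, 17.7, 12.2, 9.6, 8.7, 7.7, 15.8, 12.7, 5.0, 10.6, 7.4; M̄R̄ = 222.9000 / 17 = 13.1118
UCL = X̄ + 3·M̄R̄/d₂ = 278.4111 + 3 × 13.1118 / 1.128 = 313.2828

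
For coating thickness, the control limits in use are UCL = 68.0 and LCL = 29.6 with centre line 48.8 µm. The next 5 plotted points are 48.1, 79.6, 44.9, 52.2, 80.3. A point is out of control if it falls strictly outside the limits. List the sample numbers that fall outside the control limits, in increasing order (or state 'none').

2, 5

Compare each point to [29.6, 68.0]: sample 2 = 79.6 > UCL; sample 5 = 80.3 > UCL.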